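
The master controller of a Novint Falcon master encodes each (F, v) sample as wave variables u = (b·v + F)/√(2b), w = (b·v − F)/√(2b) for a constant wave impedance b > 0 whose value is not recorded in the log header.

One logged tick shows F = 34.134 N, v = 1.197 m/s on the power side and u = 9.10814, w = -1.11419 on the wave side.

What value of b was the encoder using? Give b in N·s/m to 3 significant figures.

u + w = 7.99395;  u + w = √(2b)·v, so √(2b) = 7.99395/1.197 = 6.67832.
b = (√(2b))²/2 = 44.59997/2 = 22.29998.
(Check via u − w = 2F/√(2b): u − w = 10.22233, 2F/√(2b) = 10.22233.)

b = 22.3 N·s/m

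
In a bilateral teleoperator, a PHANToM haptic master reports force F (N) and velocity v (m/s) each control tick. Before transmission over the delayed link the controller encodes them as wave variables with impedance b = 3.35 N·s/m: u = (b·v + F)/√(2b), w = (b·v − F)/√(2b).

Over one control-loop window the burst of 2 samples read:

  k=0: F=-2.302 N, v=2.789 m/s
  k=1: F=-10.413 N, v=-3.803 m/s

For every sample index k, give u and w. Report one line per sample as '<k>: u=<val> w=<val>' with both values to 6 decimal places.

0: u=2.720234 w=4.498914
1: u=-8.944804 w=-0.899018

k=0: b·v=3.35×2.789=9.343150; √(2b)=2.588436; u=(9.343150+(-2.302))/2.588436=2.720234, w=(9.343150−(-2.302))/2.588436=4.498914
k=1: b·v=3.35×(-3.803)=-12.740050; √(2b)=2.588436; u=(-12.740050+(-10.413))/2.588436=-8.944804, w=(-12.740050−(-10.413))/2.588436=-0.899018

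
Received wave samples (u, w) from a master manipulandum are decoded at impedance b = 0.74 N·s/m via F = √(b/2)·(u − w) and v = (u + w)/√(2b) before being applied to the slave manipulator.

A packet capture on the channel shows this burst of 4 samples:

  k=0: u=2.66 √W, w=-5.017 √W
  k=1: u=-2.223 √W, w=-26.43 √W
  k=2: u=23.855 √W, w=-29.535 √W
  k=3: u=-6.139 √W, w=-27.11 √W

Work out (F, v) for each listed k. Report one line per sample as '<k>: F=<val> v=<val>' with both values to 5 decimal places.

0: F=4.66974 v=-1.93744
1: F=14.72454 v=-23.55262
2: F=32.47587 v=-4.66893
3: F=12.75616 v=-27.33051

k=0: u−w=7.67700, u+w=-2.35700; √(b/2)=0.60828, √(2b)=1.21655; F=0.60828×7.677=4.66974, v=-2.35700/1.21655=-1.93744
k=1: u−w=24.20700, u+w=-28.65300; √(b/2)=0.60828, √(2b)=1.21655; F=0.60828×24.207=14.72454, v=-28.65300/1.21655=-23.55262
k=2: u−w=53.39000, u+w=-5.68000; √(b/2)=0.60828, √(2b)=1.21655; F=0.60828×53.39=32.47587, v=-5.68000/1.21655=-4.66893
k=3: u−w=20.97100, u+w=-33.24900; √(b/2)=0.60828, √(2b)=1.21655; F=0.60828×20.971=12.75616, v=-33.24900/1.21655=-27.33051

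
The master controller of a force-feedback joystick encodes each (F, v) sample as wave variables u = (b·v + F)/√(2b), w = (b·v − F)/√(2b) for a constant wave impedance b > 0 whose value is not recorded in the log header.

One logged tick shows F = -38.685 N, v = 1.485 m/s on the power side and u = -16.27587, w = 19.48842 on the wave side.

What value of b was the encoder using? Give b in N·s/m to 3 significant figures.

u + w = 3.2126;  u + w = √(2b)·v, so √(2b) = 3.2126/1.485 = 2.1633.
b = (√(2b))²/2 = 4.6800/2 = 2.3400.
(Check via u − w = 2F/√(2b): u − w = -35.7643, 2F/√(2b) = -35.7643.)

b = 2.34 N·s/m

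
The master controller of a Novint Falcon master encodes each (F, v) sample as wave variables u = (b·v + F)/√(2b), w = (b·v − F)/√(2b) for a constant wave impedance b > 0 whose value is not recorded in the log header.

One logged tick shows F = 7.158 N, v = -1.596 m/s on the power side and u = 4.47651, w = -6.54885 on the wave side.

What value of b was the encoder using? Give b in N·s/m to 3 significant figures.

b = 0.843 N·s/m

u + w = -2.07234;  u + w = √(2b)·v, so √(2b) = -2.07234/(-1.596) = 1.29846.
b = (√(2b))²/2 = 1.68599/2 = 0.84300.
(Check via u − w = 2F/√(2b): u − w = 11.02536, 2F/√(2b) = 11.02538.)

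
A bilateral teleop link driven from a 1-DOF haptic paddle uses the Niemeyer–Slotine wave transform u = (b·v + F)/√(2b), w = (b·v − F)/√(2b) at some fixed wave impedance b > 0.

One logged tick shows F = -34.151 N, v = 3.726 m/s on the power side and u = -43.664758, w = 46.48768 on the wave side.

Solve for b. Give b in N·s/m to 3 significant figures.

u + w = 2.822922;  u + w = √(2b)·v, so √(2b) = 2.822922/3.726 = 0.757628.
b = (√(2b))²/2 = 0.574000/2 = 0.287000.
(Check via u − w = 2F/√(2b): u − w = -90.152438, 2F/√(2b) = -90.152421.)

b = 0.287 N·s/m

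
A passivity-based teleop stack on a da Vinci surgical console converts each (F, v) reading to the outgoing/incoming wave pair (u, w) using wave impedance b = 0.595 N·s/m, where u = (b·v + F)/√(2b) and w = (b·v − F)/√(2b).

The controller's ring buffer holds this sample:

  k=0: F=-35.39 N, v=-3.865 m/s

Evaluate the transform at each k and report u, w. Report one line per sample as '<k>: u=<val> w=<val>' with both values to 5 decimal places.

k=0: b·v=0.595×(-3.865)=-2.29968; √(2b)=1.09087; u=(-2.29968+(-35.39))/1.09087=-34.55007, w=(-2.29968−(-35.39))/1.09087=30.33385

0: u=-34.55007 w=30.33385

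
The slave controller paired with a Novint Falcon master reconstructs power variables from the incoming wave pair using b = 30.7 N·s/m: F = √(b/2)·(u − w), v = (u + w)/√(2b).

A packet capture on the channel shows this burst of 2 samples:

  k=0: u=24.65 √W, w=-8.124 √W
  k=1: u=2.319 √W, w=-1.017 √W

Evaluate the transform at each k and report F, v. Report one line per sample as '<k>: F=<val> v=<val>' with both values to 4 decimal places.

0: F=128.4055 v=2.1090
1: F=13.0701 v=0.1662

k=0: u−w=32.7740, u+w=16.5260; √(b/2)=3.9179, √(2b)=7.8358; F=3.9179×32.774=128.4055, v=16.5260/7.8358=2.1090
k=1: u−w=3.3360, u+w=1.3020; √(b/2)=3.9179, √(2b)=7.8358; F=3.9179×3.336=13.0701, v=1.3020/7.8358=0.1662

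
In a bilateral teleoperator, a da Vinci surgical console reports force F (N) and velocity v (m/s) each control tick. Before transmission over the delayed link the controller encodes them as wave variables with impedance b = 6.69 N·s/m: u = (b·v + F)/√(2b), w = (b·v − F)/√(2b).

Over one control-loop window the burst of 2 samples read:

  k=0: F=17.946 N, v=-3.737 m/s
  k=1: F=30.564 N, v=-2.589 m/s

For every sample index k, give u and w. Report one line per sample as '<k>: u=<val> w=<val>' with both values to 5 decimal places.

0: u=-1.92859 w=-11.74086
1: u=3.62058 w=-13.09080

k=0: b·v=6.69×(-3.737)=-25.00053; √(2b)=3.65787; u=(-25.00053+17.946)/3.65787=-1.92859, w=(-25.00053−17.946)/3.65787=-11.74086
k=1: b·v=6.69×(-2.589)=-17.32041; √(2b)=3.65787; u=(-17.32041+30.564)/3.65787=3.62058, w=(-17.32041−30.564)/3.65787=-13.09080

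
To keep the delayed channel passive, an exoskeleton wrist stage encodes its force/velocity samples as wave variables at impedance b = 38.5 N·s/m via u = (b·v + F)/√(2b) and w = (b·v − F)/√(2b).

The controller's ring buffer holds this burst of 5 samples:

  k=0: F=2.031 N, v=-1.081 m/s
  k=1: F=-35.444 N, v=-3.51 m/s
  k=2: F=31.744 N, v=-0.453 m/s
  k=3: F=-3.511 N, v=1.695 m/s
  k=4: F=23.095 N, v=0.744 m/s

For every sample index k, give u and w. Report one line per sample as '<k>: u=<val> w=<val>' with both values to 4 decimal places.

k=0: b·v=38.5×(-1.081)=-41.6185; √(2b)=8.7750; u=(-41.6185+2.031)/8.7750=-4.5114, w=(-41.6185−2.031)/8.7750=-4.9743
k=1: b·v=38.5×(-3.51)=-135.1350; √(2b)=8.7750; u=(-135.1350+(-35.444))/8.7750=-19.4393, w=(-135.1350−(-35.444))/8.7750=-11.3608
k=2: b·v=38.5×(-0.453)=-17.4405; √(2b)=8.7750; u=(-17.4405+31.744)/8.7750=1.6300, w=(-17.4405−31.744)/8.7750=-5.6051
k=3: b·v=38.5×1.695=65.2575; √(2b)=8.7750; u=(65.2575+(-3.511))/8.7750=7.0367, w=(65.2575−(-3.511))/8.7750=7.8369
k=4: b·v=38.5×0.744=28.6440; √(2b)=8.7750; u=(28.6440+23.095)/8.7750=5.8962, w=(28.6440−23.095)/8.7750=0.6324

0: u=-4.5114 w=-4.9743
1: u=-19.4393 w=-11.3608
2: u=1.6300 w=-5.6051
3: u=7.0367 w=7.8369
4: u=5.8962 w=0.6324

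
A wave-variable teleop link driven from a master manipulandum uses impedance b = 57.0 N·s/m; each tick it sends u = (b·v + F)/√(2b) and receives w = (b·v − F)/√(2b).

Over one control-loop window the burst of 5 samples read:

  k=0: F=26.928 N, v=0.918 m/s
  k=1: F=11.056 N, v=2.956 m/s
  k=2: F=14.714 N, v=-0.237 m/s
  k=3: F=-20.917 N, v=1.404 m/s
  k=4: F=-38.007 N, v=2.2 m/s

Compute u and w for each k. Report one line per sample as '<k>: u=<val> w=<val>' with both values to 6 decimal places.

0: u=7.422817 w=2.378741
1: u=16.816211 w=14.745232
2: u=0.112859 w=-2.643326
3: u=5.536252 w=9.454365
4: u=8.185104 w=15.304468

k=0: b·v=57.0×0.918=52.326000; √(2b)=10.677078; u=(52.326000+26.928)/10.677078=7.422817, w=(52.326000−26.928)/10.677078=2.378741
k=1: b·v=57.0×2.956=168.492000; √(2b)=10.677078; u=(168.492000+11.056)/10.677078=16.816211, w=(168.492000−11.056)/10.677078=14.745232
k=2: b·v=57.0×(-0.237)=-13.509000; √(2b)=10.677078; u=(-13.509000+14.714)/10.677078=0.112859, w=(-13.509000−14.714)/10.677078=-2.643326
k=3: b·v=57.0×1.404=80.028000; √(2b)=10.677078; u=(80.028000+(-20.917))/10.677078=5.536252, w=(80.028000−(-20.917))/10.677078=9.454365
k=4: b·v=57.0×2.2=125.400000; √(2b)=10.677078; u=(125.400000+(-38.007))/10.677078=8.185104, w=(125.400000−(-38.007))/10.677078=15.304468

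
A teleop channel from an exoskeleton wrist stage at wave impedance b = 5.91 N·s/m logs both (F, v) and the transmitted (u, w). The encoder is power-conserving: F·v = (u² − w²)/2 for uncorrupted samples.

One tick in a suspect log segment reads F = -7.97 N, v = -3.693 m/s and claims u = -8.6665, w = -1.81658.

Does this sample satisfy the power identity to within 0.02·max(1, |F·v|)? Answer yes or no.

F·v = (-7.97)×(-3.693) = 29.43321 W.
(u² − w²)/2 = (75.10822 − 3.29996)/2 = 35.90413 W.
|Δ| = 6.47092;  2% of max(1, |F·v|) = 0.58866.

no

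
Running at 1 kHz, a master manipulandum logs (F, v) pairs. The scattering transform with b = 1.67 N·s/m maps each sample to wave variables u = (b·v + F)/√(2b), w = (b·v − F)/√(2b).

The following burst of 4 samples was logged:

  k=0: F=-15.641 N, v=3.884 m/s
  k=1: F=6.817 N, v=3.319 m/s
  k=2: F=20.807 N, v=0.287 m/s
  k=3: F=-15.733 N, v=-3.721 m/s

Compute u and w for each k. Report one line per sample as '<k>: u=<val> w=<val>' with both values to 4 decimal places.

k=0: b·v=1.67×3.884=6.4863; √(2b)=1.8276; u=(6.4863+(-15.641))/1.8276=-5.0092, w=(6.4863−(-15.641))/1.8276=12.1075
k=1: b·v=1.67×3.319=5.5427; √(2b)=1.8276; u=(5.5427+6.817)/1.8276=6.7629, w=(5.5427−6.817)/1.8276=-0.6972
k=2: b·v=1.67×0.287=0.4793; √(2b)=1.8276; u=(0.4793+20.807)/1.8276=11.6473, w=(0.4793−20.807)/1.8276=-11.1228
k=3: b·v=1.67×(-3.721)=-6.2141; √(2b)=1.8276; u=(-6.2141+(-15.733))/1.8276=-12.0089, w=(-6.2141−(-15.733))/1.8276=5.2085

0: u=-5.0092 w=12.1075
1: u=6.7629 w=-0.6972
2: u=11.6473 w=-11.1228
3: u=-12.0089 w=5.2085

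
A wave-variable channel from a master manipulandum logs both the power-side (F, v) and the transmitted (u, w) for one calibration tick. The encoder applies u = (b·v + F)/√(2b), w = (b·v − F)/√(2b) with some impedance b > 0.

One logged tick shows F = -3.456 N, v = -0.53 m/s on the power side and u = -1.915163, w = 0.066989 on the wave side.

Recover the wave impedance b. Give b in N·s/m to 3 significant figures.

u + w = -1.848174;  u + w = √(2b)·v, so √(2b) = -1.848174/(-0.53) = 3.487121.
b = (√(2b))²/2 = 12.160011/2 = 6.080006.
(Check via u − w = 2F/√(2b): u − w = -1.982152, 2F/√(2b) = -1.982151.)

b = 6.08 N·s/m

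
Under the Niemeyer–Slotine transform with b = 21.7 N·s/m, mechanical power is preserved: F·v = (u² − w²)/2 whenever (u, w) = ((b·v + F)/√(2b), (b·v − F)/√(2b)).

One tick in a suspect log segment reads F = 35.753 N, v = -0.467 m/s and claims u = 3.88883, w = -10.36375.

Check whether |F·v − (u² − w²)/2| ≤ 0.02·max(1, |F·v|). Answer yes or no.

no

F·v = 35.753×(-0.467) = -16.69665 W.
(u² − w²)/2 = (15.12300 − 107.40731)/2 = -46.14216 W.
|Δ| = 29.44551;  2% of max(1, |F·v|) = 0.33393.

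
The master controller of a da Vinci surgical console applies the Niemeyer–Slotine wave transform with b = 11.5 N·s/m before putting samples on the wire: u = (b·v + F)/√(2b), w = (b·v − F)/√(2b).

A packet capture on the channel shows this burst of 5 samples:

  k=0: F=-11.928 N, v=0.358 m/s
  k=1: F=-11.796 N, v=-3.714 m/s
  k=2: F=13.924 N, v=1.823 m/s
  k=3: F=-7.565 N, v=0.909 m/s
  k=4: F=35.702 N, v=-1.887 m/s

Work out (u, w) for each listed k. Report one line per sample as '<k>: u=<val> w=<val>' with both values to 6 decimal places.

0: u=-1.628706 w=3.345614
1: u=-11.365495 w=-6.446223
2: u=7.274755 w=1.468046
3: u=0.602294 w=3.757117
4: u=2.919515 w=-11.969249

k=0: b·v=11.5×0.358=4.117000; √(2b)=4.795832; u=(4.117000+(-11.928))/4.795832=-1.628706, w=(4.117000−(-11.928))/4.795832=3.345614
k=1: b·v=11.5×(-3.714)=-42.711000; √(2b)=4.795832; u=(-42.711000+(-11.796))/4.795832=-11.365495, w=(-42.711000−(-11.796))/4.795832=-6.446223
k=2: b·v=11.5×1.823=20.964500; √(2b)=4.795832; u=(20.964500+13.924)/4.795832=7.274755, w=(20.964500−13.924)/4.795832=1.468046
k=3: b·v=11.5×0.909=10.453500; √(2b)=4.795832; u=(10.453500+(-7.565))/4.795832=0.602294, w=(10.453500−(-7.565))/4.795832=3.757117
k=4: b·v=11.5×(-1.887)=-21.700500; √(2b)=4.795832; u=(-21.700500+35.702)/4.795832=2.919515, w=(-21.700500−35.702)/4.795832=-11.969249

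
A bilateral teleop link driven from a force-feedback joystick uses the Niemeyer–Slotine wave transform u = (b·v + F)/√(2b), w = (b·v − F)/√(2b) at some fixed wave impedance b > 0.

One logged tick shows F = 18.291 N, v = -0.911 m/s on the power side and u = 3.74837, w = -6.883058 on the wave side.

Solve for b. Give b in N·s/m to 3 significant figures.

b = 5.92 N·s/m

u + w = -3.134688;  u + w = √(2b)·v, so √(2b) = -3.134688/(-0.911) = 3.440931.
b = (√(2b))²/2 = 11.840005/2 = 5.920003.
(Check via u − w = 2F/√(2b): u − w = 10.631428, 2F/√(2b) = 10.631426.)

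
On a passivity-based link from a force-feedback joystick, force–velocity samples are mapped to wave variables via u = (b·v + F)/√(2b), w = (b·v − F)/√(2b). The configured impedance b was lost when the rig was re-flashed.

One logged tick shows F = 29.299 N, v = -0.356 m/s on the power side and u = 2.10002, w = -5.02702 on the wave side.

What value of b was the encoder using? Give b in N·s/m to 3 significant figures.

u + w = -2.92700;  u + w = √(2b)·v, so √(2b) = -2.92700/(-0.356) = 8.22191.
b = (√(2b))²/2 = 67.59981/2 = 33.79990.
(Check via u − w = 2F/√(2b): u − w = 7.12704, 2F/√(2b) = 7.12705.)

b = 33.8 N·s/m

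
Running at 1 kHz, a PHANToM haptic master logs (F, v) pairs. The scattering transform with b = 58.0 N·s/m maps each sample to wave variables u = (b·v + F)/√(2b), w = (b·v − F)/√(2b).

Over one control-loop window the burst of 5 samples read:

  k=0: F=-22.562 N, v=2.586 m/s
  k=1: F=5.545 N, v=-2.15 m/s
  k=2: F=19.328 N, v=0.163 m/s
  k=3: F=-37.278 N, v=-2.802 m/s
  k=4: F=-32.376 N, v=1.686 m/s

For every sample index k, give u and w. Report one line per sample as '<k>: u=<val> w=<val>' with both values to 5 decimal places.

k=0: b·v=58.0×2.586=149.98800; √(2b)=10.77033; u=(149.98800+(-22.562))/10.77033=11.83121, w=(149.98800−(-22.562))/10.77033=16.02087
k=1: b·v=58.0×(-2.15)=-124.70000; √(2b)=10.77033; u=(-124.70000+5.545)/10.77033=-11.06326, w=(-124.70000−5.545)/10.77033=-12.09294
k=2: b·v=58.0×0.163=9.45400; √(2b)=10.77033; u=(9.45400+19.328)/10.77033=2.67234, w=(9.45400−19.328)/10.77033=-0.91678
k=3: b·v=58.0×(-2.802)=-162.51600; √(2b)=10.77033; u=(-162.51600+(-37.278))/10.77033=-18.55041, w=(-162.51600−(-37.278))/10.77033=-11.62806
k=4: b·v=58.0×1.686=97.78800; √(2b)=10.77033; u=(97.78800+(-32.376))/10.77033=6.07335, w=(97.78800−(-32.376))/10.77033=12.08542

0: u=11.83121 w=16.02087
1: u=-11.06326 w=-12.09294
2: u=2.67234 w=-0.91678
3: u=-18.55041 w=-11.62806
4: u=6.07335 w=12.08542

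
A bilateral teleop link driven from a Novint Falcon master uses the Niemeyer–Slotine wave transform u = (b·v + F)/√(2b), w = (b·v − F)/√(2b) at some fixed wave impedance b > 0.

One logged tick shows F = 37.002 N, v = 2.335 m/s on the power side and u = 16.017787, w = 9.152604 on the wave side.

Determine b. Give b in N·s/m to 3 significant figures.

u + w = 25.170391;  u + w = √(2b)·v, so √(2b) = 25.170391/2.335 = 10.779611.
b = (√(2b))²/2 = 116.200007/2 = 58.100003.
(Check via u − w = 2F/√(2b): u − w = 6.865183, 2F/√(2b) = 6.865183.)

b = 58.1 N·s/m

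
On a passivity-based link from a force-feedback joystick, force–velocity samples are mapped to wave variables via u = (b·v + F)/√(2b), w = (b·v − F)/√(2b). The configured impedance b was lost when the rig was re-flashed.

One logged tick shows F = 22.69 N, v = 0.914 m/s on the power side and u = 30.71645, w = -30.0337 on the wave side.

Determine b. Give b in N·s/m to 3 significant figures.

u + w = 0.6827;  u + w = √(2b)·v, so √(2b) = 0.6827/0.914 = 0.7470.
b = (√(2b))²/2 = 0.5580/2 = 0.2790.
(Check via u − w = 2F/√(2b): u − w = 60.7501, 2F/√(2b) = 60.7504.)

b = 0.279 N·s/m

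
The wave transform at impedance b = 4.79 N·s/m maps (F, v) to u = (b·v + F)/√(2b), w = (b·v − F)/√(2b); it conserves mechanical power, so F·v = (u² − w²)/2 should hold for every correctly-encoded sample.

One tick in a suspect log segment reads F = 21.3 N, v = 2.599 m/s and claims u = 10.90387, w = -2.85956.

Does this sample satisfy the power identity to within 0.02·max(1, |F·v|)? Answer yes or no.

F·v = 21.3×2.599 = 55.3587 W.
(u² − w²)/2 = (118.8944 − 8.1771)/2 = 55.3586 W.
|Δ| = 0.0001;  2% of max(1, |F·v|) = 1.1072.

yes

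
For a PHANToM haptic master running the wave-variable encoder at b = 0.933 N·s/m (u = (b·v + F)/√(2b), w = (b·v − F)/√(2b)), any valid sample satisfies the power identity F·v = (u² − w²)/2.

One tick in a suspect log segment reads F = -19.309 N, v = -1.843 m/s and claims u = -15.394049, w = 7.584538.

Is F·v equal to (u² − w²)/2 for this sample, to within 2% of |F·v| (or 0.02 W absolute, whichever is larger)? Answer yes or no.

F·v = (-19.309)×(-1.843) = 35.586487 W.
(u² − w²)/2 = (236.976745 − 57.525217)/2 = 89.725764 W.
|Δ| = 54.139277;  2% of max(1, |F·v|) = 0.711730.

no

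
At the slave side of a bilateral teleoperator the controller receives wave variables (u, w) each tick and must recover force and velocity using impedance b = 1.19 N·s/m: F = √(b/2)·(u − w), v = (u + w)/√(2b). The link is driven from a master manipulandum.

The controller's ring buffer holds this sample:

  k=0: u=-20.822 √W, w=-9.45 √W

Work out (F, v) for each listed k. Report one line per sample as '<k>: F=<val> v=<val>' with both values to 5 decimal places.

0: F=-8.77193 v=-19.62242

k=0: u−w=-11.37200, u+w=-30.27200; √(b/2)=0.77136, √(2b)=1.54272; F=0.77136×(-11.372)=-8.77193, v=-30.27200/1.54272=-19.62242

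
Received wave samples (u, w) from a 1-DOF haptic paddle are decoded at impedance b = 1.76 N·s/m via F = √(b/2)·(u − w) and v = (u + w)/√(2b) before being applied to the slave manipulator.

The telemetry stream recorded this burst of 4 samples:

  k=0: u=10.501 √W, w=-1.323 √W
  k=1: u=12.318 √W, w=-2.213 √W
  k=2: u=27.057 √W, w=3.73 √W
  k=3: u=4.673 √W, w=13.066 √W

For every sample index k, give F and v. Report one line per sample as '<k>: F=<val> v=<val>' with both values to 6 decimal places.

0: F=11.091895 v=4.891890
1: F=13.631286 v=5.385983
2: F=21.882666 v=16.409526
3: F=-7.873332 v=9.454919

k=0: u−w=11.824000, u+w=9.178000; √(b/2)=0.938083, √(2b)=1.876166; F=0.938083×11.824=11.091895, v=9.178000/1.876166=4.891890
k=1: u−w=14.531000, u+w=10.105000; √(b/2)=0.938083, √(2b)=1.876166; F=0.938083×14.531=13.631286, v=10.105000/1.876166=5.385983
k=2: u−w=23.327000, u+w=30.787000; √(b/2)=0.938083, √(2b)=1.876166; F=0.938083×23.327=21.882666, v=30.787000/1.876166=16.409526
k=3: u−w=-8.393000, u+w=17.739000; √(b/2)=0.938083, √(2b)=1.876166; F=0.938083×(-8.393)=-7.873332, v=17.739000/1.876166=9.454919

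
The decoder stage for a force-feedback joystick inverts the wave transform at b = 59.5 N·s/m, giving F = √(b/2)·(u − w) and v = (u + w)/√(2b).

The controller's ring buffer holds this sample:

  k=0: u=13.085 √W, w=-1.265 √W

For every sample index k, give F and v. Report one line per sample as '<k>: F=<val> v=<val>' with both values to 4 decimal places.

k=0: u−w=14.3500, u+w=11.8200; √(b/2)=5.4544, √(2b)=10.9087; F=5.4544×14.35=78.2700, v=11.8200/10.9087=1.0835

0: F=78.2700 v=1.0835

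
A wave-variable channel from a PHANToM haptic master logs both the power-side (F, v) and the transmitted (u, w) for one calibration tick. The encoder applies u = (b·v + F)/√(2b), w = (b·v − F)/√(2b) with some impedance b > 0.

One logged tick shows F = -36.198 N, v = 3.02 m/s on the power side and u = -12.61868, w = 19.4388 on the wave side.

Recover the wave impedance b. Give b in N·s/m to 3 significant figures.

b = 2.55 N·s/m

u + w = 6.8201;  u + w = √(2b)·v, so √(2b) = 6.8201/3.02 = 2.2583.
b = (√(2b))²/2 = 5.1000/2 = 2.5500.
(Check via u − w = 2F/√(2b): u − w = -32.0575, 2F/√(2b) = -32.0575.)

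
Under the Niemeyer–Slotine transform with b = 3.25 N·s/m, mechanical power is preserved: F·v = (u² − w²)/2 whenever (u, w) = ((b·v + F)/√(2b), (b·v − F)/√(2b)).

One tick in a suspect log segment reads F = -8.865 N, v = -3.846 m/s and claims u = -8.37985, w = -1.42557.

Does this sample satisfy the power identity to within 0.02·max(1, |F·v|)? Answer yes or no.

F·v = (-8.865)×(-3.846) = 34.09479 W.
(u² − w²)/2 = (70.22189 − 2.03225)/2 = 34.09482 W.
|Δ| = 0.00003;  2% of max(1, |F·v|) = 0.68190.

yes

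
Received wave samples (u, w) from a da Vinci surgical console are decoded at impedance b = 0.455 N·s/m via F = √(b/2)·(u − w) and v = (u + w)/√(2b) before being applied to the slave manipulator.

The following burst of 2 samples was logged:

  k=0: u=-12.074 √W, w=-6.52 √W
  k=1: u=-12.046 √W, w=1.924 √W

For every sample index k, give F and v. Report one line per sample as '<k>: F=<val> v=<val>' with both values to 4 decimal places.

0: F=-2.6491 v=-19.4918
1: F=-6.6633 v=-10.6107

k=0: u−w=-5.5540, u+w=-18.5940; √(b/2)=0.4770, √(2b)=0.9539; F=0.4770×(-5.554)=-2.6491, v=-18.5940/0.9539=-19.4918
k=1: u−w=-13.9700, u+w=-10.1220; √(b/2)=0.4770, √(2b)=0.9539; F=0.4770×(-13.97)=-6.6633, v=-10.1220/0.9539=-10.6107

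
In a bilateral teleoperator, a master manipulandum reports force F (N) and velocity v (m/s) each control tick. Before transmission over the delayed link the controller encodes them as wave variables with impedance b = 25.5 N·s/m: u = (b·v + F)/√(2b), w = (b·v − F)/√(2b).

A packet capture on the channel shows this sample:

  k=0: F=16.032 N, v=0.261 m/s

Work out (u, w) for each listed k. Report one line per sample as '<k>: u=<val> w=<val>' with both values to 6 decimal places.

k=0: b·v=25.5×0.261=6.655500; √(2b)=7.141428; u=(6.655500+16.032)/7.141428=3.176885, w=(6.655500−16.032)/7.141428=-1.312973

0: u=3.176885 w=-1.312973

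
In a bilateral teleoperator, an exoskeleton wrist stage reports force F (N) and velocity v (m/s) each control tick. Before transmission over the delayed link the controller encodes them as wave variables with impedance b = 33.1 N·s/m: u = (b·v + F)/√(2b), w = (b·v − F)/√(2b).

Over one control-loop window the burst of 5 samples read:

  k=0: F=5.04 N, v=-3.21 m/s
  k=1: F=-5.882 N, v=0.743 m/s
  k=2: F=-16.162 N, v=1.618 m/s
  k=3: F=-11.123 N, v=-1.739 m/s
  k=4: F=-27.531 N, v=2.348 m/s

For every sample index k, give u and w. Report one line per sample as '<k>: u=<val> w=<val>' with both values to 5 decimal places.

0: u=-12.43938 w=-13.67827
1: u=2.29972 w=3.74558
2: u=4.59590 w=8.56869
3: u=-8.44162 w=-5.70747
4: u=6.16835 w=12.93577

k=0: b·v=33.1×(-3.21)=-106.25100; √(2b)=8.13634; u=(-106.25100+5.04)/8.13634=-12.43938, w=(-106.25100−5.04)/8.13634=-13.67827
k=1: b·v=33.1×0.743=24.59330; √(2b)=8.13634; u=(24.59330+(-5.882))/8.13634=2.29972, w=(24.59330−(-5.882))/8.13634=3.74558
k=2: b·v=33.1×1.618=53.55580; √(2b)=8.13634; u=(53.55580+(-16.162))/8.13634=4.59590, w=(53.55580−(-16.162))/8.13634=8.56869
k=3: b·v=33.1×(-1.739)=-57.56090; √(2b)=8.13634; u=(-57.56090+(-11.123))/8.13634=-8.44162, w=(-57.56090−(-11.123))/8.13634=-5.70747
k=4: b·v=33.1×2.348=77.71880; √(2b)=8.13634; u=(77.71880+(-27.531))/8.13634=6.16835, w=(77.71880−(-27.531))/8.13634=12.93577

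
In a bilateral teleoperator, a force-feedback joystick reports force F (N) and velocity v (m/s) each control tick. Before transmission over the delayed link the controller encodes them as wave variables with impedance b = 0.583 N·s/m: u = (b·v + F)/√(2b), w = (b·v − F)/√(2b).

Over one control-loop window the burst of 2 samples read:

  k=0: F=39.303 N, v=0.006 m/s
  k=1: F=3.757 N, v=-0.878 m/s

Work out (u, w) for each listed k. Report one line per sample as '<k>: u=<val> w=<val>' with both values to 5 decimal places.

0: u=36.40115 w=-36.39467
1: u=3.00526 w=-3.95334

k=0: b·v=0.583×0.006=0.00350; √(2b)=1.07981; u=(0.00350+39.303)/1.07981=36.40115, w=(0.00350−39.303)/1.07981=-36.39467
k=1: b·v=0.583×(-0.878)=-0.51187; √(2b)=1.07981; u=(-0.51187+3.757)/1.07981=3.00526, w=(-0.51187−3.757)/1.07981=-3.95334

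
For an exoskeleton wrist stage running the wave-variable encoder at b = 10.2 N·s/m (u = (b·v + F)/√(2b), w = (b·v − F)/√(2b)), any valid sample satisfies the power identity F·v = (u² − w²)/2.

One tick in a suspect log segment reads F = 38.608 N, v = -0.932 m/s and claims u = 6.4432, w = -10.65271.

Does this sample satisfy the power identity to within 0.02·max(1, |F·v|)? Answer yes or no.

yes

F·v = 38.608×(-0.932) = -35.98266 W.
(u² − w²)/2 = (41.51483 − 113.48023)/2 = -35.98270 W.
|Δ| = 0.00005;  2% of max(1, |F·v|) = 0.71965.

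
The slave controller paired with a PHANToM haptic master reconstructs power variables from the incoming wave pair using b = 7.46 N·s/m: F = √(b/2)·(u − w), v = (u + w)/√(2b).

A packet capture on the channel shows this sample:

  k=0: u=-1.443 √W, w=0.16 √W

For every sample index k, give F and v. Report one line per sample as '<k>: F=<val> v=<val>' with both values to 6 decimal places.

0: F=-3.095907 v=-0.332156

k=0: u−w=-1.603000, u+w=-1.283000; √(b/2)=1.931321, √(2b)=3.862642; F=1.931321×(-1.603)=-3.095907, v=-1.283000/3.862642=-0.332156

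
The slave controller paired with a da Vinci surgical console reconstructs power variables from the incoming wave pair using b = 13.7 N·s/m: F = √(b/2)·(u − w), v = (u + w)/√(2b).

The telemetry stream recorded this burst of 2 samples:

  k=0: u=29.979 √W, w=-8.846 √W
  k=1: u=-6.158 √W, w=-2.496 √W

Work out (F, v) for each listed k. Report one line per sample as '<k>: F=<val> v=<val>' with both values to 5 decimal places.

0: F=101.61475 v=4.03725
1: F=-9.58437 v=-1.65326

k=0: u−w=38.82500, u+w=21.13300; √(b/2)=2.61725, √(2b)=5.23450; F=2.61725×38.825=101.61475, v=21.13300/5.23450=4.03725
k=1: u−w=-3.66200, u+w=-8.65400; √(b/2)=2.61725, √(2b)=5.23450; F=2.61725×(-3.662)=-9.58437, v=-8.65400/5.23450=-1.65326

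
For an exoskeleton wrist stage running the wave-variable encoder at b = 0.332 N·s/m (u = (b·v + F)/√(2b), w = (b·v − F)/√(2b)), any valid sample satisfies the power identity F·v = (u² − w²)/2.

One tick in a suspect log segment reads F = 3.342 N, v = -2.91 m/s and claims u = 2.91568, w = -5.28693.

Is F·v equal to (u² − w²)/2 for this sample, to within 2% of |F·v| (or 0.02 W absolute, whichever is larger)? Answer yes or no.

yes

F·v = 3.342×(-2.91) = -9.7252 W.
(u² − w²)/2 = (8.5012 − 27.9516)/2 = -9.7252 W.
|Δ| = 0.0000;  2% of max(1, |F·v|) = 0.1945.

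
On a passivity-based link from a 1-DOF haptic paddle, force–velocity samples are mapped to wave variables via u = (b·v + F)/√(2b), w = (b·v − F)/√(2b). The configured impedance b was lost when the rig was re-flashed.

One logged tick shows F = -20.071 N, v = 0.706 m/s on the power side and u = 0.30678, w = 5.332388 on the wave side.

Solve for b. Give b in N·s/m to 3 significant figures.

u + w = 5.639168;  u + w = √(2b)·v, so √(2b) = 5.639168/0.706 = 7.987490.
b = (√(2b))²/2 = 63.799998/2 = 31.899999.
(Check via u − w = 2F/√(2b): u − w = -5.025608, 2F/√(2b) = -5.025609.)

b = 31.9 N·s/m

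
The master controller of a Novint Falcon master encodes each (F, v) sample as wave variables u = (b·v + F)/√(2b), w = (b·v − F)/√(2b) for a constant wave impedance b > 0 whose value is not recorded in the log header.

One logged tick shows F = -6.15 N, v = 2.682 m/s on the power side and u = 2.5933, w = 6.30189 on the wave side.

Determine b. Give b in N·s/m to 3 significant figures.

u + w = 8.8952;  u + w = √(2b)·v, so √(2b) = 8.8952/2.682 = 3.3166.
b = (√(2b))²/2 = 11.0000/2 = 5.5000.
(Check via u − w = 2F/√(2b): u − w = -3.7086, 2F/√(2b) = -3.7086.)

b = 5.5 N·s/m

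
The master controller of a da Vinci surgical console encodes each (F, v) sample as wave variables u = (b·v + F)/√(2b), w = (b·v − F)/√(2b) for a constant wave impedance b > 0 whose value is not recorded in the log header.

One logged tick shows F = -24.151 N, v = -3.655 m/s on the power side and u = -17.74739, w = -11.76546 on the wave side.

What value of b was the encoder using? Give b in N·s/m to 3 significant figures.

u + w = -29.51285;  u + w = √(2b)·v, so √(2b) = -29.51285/(-3.655) = 8.07465.
b = (√(2b))²/2 = 65.19999/2 = 32.60000.
(Check via u − w = 2F/√(2b): u − w = -5.98193, 2F/√(2b) = -5.98193.)

b = 32.6 N·s/m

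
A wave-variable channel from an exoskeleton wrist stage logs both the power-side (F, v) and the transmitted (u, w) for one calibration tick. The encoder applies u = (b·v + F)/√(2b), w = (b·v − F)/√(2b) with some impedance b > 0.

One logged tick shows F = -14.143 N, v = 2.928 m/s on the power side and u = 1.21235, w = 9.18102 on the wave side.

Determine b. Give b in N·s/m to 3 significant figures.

b = 6.3 N·s/m

u + w = 10.3934;  u + w = √(2b)·v, so √(2b) = 10.3934/2.928 = 3.5496.
b = (√(2b))²/2 = 12.6000/2 = 6.3000.
(Check via u − w = 2F/√(2b): u − w = -7.9687, 2F/√(2b) = -7.9687.)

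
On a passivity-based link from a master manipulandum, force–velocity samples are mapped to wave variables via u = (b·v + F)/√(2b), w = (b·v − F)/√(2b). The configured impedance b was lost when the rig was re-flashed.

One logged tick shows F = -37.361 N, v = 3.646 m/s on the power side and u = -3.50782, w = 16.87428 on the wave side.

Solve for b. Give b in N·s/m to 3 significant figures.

u + w = 13.3665;  u + w = √(2b)·v, so √(2b) = 13.3665/3.646 = 3.6661.
b = (√(2b))²/2 = 13.4400/2 = 6.7200.
(Check via u − w = 2F/√(2b): u − w = -20.3821, 2F/√(2b) = -20.3821.)

b = 6.72 N·s/m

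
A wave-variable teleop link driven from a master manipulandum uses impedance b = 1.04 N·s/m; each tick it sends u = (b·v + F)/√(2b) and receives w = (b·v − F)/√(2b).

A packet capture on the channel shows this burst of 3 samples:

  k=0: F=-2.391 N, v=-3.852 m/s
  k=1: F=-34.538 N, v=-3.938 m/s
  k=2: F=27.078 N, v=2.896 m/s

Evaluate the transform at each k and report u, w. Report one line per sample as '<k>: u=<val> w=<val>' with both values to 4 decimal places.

0: u=-4.4356 w=-1.1199
1: u=-26.7875 w=21.1081
2: u=20.8636 w=-16.6869

k=0: b·v=1.04×(-3.852)=-4.0061; √(2b)=1.4422; u=(-4.0061+(-2.391))/1.4422=-4.4356, w=(-4.0061−(-2.391))/1.4422=-1.1199
k=1: b·v=1.04×(-3.938)=-4.0955; √(2b)=1.4422; u=(-4.0955+(-34.538))/1.4422=-26.7875, w=(-4.0955−(-34.538))/1.4422=21.1081
k=2: b·v=1.04×2.896=3.0118; √(2b)=1.4422; u=(3.0118+27.078)/1.4422=20.8636, w=(3.0118−27.078)/1.4422=-16.6869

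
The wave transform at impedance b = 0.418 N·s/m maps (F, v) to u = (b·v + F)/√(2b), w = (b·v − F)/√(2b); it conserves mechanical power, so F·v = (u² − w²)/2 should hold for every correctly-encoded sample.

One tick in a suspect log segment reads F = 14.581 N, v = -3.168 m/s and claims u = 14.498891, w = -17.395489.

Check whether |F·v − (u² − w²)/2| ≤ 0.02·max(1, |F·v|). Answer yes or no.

F·v = 14.581×(-3.168) = -46.192608 W.
(u² − w²)/2 = (210.217840 − 302.603038)/2 = -46.192599 W.
|Δ| = 0.000009;  2% of max(1, |F·v|) = 0.923852.

yes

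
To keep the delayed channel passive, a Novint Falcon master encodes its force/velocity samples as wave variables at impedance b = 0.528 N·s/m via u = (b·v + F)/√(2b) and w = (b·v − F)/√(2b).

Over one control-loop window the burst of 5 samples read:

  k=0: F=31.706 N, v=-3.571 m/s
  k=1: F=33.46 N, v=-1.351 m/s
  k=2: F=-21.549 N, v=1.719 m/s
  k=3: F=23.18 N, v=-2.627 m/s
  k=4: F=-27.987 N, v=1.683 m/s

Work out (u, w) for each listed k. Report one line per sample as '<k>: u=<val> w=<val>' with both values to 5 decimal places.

0: u=29.01905 w=-32.68867
1: u=31.86656 w=-33.25487
2: u=-20.08660 w=21.85308
3: u=21.20723 w=-23.90678
4: u=-26.37007 w=28.09955

k=0: b·v=0.528×(-3.571)=-1.88549; √(2b)=1.02762; u=(-1.88549+31.706)/1.02762=29.01905, w=(-1.88549−31.706)/1.02762=-32.68867
k=1: b·v=0.528×(-1.351)=-0.71333; √(2b)=1.02762; u=(-0.71333+33.46)/1.02762=31.86656, w=(-0.71333−33.46)/1.02762=-33.25487
k=2: b·v=0.528×1.719=0.90763; √(2b)=1.02762; u=(0.90763+(-21.549))/1.02762=-20.08660, w=(0.90763−(-21.549))/1.02762=21.85308
k=3: b·v=0.528×(-2.627)=-1.38706; √(2b)=1.02762; u=(-1.38706+23.18)/1.02762=21.20723, w=(-1.38706−23.18)/1.02762=-23.90678
k=4: b·v=0.528×1.683=0.88862; √(2b)=1.02762; u=(0.88862+(-27.987))/1.02762=-26.37007, w=(0.88862−(-27.987))/1.02762=28.09955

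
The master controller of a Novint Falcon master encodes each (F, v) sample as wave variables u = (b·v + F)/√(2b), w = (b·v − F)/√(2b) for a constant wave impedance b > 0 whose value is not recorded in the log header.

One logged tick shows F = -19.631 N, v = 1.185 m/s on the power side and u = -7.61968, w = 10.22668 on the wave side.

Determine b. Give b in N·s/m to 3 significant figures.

b = 2.42 N·s/m

u + w = 2.60700;  u + w = √(2b)·v, so √(2b) = 2.60700/1.185 = 2.20000.
b = (√(2b))²/2 = 4.84000/2 = 2.42000.
(Check via u − w = 2F/√(2b): u − w = -17.84636, 2F/√(2b) = -17.84636.)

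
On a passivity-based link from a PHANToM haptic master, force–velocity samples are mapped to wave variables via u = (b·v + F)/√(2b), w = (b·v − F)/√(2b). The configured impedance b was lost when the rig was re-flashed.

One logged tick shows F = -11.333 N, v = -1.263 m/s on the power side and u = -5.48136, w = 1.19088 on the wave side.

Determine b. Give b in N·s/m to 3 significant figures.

u + w = -4.2905;  u + w = √(2b)·v, so √(2b) = -4.2905/(-1.263) = 3.3971.
b = (√(2b))²/2 = 11.5400/2 = 5.7700.
(Check via u − w = 2F/√(2b): u − w = -6.6722, 2F/√(2b) = -6.6723.)

b = 5.77 N·s/m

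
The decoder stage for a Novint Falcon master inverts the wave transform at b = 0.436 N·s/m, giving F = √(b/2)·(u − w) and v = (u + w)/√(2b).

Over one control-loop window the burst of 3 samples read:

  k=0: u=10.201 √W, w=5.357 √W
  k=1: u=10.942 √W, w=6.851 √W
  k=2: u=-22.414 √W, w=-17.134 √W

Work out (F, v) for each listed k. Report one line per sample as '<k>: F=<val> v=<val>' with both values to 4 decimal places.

k=0: u−w=4.8440, u+w=15.5580; √(b/2)=0.4669, √(2b)=0.9338; F=0.4669×4.844=2.2617, v=15.5580/0.9338=16.6608
k=1: u−w=4.0910, u+w=17.7930; √(b/2)=0.4669, √(2b)=0.9338; F=0.4669×4.091=1.9101, v=17.7930/0.9338=19.0542
k=2: u−w=-5.2800, u+w=-39.5480; √(b/2)=0.4669, √(2b)=0.9338; F=0.4669×(-5.28)=-2.4653, v=-39.5480/0.9338=-42.3513

0: F=2.2617 v=16.6608
1: F=1.9101 v=19.0542
2: F=-2.4653 v=-42.3513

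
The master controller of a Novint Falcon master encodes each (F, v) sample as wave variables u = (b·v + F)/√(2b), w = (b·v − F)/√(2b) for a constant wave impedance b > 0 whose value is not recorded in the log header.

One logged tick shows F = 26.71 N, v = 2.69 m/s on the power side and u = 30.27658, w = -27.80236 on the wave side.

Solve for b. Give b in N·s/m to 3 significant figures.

u + w = 2.47422;  u + w = √(2b)·v, so √(2b) = 2.47422/2.69 = 0.91978.
b = (√(2b))²/2 = 0.84600/2 = 0.42300.
(Check via u − w = 2F/√(2b): u − w = 58.07894, 2F/√(2b) = 58.07883.)

b = 0.423 N·s/m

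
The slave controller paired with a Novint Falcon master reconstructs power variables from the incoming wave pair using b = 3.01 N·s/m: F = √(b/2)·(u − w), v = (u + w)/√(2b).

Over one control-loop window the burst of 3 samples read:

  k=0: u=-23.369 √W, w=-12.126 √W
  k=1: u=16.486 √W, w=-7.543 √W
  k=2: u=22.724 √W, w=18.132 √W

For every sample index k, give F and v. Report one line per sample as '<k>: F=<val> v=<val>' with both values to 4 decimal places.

k=0: u−w=-11.2430, u+w=-35.4950; √(b/2)=1.2268, √(2b)=2.4536; F=1.2268×(-11.243)=-13.7927, v=-35.4950/2.4536=-14.4667
k=1: u−w=24.0290, u+w=8.9430; √(b/2)=1.2268, √(2b)=2.4536; F=1.2268×24.029=29.4784, v=8.9430/2.4536=3.6449
k=2: u−w=4.5920, u+w=40.8560; √(b/2)=1.2268, √(2b)=2.4536; F=1.2268×4.592=5.6334, v=40.8560/2.4536=16.6517

0: F=-13.7927 v=-14.4667
1: F=29.4784 v=3.6449
2: F=5.6334 v=16.6517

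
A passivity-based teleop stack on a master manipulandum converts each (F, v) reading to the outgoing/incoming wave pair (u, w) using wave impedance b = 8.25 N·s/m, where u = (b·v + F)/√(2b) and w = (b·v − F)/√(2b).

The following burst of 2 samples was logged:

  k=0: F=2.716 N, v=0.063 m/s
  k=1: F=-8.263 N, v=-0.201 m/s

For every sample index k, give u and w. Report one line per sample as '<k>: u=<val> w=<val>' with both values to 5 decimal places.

0: u=0.79659 w=-0.54068
1: u=-2.44244 w=1.62598

k=0: b·v=8.25×0.063=0.51975; √(2b)=4.06202; u=(0.51975+2.716)/4.06202=0.79659, w=(0.51975−2.716)/4.06202=-0.54068
k=1: b·v=8.25×(-0.201)=-1.65825; √(2b)=4.06202; u=(-1.65825+(-8.263))/4.06202=-2.44244, w=(-1.65825−(-8.263))/4.06202=1.62598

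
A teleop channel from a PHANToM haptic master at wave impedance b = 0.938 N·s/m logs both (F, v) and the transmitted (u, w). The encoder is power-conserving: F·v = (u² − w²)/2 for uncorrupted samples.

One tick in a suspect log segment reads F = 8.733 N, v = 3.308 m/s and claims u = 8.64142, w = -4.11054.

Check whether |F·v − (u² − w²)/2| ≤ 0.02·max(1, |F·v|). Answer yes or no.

F·v = 8.733×3.308 = 28.88876 W.
(u² − w²)/2 = (74.67414 − 16.89654)/2 = 28.88880 W.
|Δ| = 0.00004;  2% of max(1, |F·v|) = 0.57778.

yes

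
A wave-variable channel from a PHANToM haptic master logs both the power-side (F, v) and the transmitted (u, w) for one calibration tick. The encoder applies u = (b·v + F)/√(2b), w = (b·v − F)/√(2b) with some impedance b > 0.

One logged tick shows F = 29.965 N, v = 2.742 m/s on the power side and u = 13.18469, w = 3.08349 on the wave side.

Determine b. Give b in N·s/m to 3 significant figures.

u + w = 16.2682;  u + w = √(2b)·v, so √(2b) = 16.2682/2.742 = 5.9330.
b = (√(2b))²/2 = 35.2000/2 = 17.6000.
(Check via u − w = 2F/√(2b): u − w = 10.1012, 2F/√(2b) = 10.1012.)

b = 17.6 N·s/m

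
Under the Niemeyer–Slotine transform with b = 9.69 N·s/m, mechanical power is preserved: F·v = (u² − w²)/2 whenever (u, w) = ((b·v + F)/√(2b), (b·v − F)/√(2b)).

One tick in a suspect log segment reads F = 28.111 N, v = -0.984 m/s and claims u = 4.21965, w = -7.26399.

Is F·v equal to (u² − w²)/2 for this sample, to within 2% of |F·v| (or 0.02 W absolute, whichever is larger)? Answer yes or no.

F·v = 28.111×(-0.984) = -27.6612 W.
(u² − w²)/2 = (17.8054 − 52.7656)/2 = -17.4801 W.
|Δ| = 10.1812;  2% of max(1, |F·v|) = 0.5532.

no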